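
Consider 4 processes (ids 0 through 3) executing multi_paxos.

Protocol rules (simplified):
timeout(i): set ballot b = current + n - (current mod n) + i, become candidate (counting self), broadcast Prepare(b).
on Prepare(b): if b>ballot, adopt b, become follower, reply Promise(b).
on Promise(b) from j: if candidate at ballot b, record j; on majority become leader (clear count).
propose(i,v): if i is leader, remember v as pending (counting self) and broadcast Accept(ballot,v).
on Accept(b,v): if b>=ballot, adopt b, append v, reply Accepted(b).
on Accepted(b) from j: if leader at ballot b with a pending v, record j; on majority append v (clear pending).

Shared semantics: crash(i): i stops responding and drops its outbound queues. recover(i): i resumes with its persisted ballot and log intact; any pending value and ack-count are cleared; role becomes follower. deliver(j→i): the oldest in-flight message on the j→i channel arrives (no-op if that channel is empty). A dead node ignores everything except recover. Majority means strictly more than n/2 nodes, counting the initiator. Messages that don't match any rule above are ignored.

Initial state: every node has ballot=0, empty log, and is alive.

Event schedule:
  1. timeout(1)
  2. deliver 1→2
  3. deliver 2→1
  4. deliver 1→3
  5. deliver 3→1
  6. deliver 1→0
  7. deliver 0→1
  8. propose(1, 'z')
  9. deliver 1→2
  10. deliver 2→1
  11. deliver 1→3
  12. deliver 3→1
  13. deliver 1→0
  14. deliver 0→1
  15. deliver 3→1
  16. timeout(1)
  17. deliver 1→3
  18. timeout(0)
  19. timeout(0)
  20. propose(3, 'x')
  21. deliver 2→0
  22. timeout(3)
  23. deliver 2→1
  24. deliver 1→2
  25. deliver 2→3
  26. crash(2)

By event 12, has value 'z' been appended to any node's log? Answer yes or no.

yes

step 1 timeout(1): 1={cand,b=5,log=-}
step 2 deliver 1→2: 2={foll,b=5,log=-}
step 3 deliver 2→1: —
step 4 deliver 1→3: 3={foll,b=5,log=-}
step 5 deliver 3→1: 1={lead,b=5,log=-}
step 6 deliver 1→0: 0={foll,b=5,log=-}
step 7 deliver 0→1: —
step 8 propose(1,'z'): —
step 9 deliver 1→2: 2={foll,b=5,log=z}
step 10 deliver 2→1: —
step 11 deliver 1→3: 3={foll,b=5,log=z}
step 12 deliver 3→1: 1={lead,b=5,log=z}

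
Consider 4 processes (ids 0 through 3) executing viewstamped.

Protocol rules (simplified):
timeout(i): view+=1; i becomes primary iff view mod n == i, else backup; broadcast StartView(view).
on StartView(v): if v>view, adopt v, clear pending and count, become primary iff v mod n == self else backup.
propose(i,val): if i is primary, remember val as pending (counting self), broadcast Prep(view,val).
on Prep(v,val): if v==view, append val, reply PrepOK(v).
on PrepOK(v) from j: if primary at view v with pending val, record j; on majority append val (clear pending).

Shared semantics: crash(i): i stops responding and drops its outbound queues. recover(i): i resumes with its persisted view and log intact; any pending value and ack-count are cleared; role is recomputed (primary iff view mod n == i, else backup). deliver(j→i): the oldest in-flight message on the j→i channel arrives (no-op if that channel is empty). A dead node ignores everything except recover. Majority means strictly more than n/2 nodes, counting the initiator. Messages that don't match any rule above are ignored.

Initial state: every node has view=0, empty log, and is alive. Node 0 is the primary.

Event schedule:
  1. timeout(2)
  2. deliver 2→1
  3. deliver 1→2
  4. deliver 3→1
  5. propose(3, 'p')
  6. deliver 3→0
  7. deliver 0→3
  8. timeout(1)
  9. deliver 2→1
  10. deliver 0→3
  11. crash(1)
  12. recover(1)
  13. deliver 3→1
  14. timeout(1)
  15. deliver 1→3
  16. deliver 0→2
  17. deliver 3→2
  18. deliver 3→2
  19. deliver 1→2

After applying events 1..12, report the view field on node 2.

1

e1 timeout(2): 2[back,v=1,-]
e2 deliver 2→1: 1[prim,v=1,-]
e3 deliver 1→2: ·
e4 deliver 3→1: ·
e5 propose(3,'p'): ·
e6 deliver 3→0: ·
e7 deliver 0→3: ·
e8 timeout(1): 1[back,v=2,-]
e9 deliver 2→1: ·
e10 deliver 0→3: ·
e11 crash(1): 1[✗back,v=2,-]
e12 recover(1): 1[back,v=2,-]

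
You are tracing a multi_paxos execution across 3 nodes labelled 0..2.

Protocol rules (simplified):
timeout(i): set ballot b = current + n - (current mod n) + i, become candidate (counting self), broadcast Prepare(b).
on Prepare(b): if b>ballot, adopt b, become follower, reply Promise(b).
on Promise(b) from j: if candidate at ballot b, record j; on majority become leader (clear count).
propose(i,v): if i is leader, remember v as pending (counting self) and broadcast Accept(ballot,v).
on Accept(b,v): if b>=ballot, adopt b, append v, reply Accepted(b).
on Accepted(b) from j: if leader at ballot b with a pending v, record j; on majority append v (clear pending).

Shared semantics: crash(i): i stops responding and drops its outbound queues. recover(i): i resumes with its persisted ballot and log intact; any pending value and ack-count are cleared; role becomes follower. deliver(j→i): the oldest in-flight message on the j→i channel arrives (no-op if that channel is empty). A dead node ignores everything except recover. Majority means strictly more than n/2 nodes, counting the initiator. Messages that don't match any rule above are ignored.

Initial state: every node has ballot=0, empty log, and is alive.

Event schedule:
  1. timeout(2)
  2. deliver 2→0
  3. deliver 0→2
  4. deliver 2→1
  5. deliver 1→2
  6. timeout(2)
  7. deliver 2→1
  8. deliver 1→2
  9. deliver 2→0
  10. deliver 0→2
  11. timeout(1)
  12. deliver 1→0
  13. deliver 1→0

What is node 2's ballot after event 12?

1. timeout(2):  <2:cand b5 ->
2. deliver 2→0:  <0:foll b5 ->
3. deliver 0→2:  <2:lead b5 ->
4. deliver 2→1:  <1:foll b5 ->
5. deliver 1→2:  nop
6. timeout(2):  <2:cand b8 ->
7. deliver 2→1:  <1:foll b8 ->
8. deliver 1→2:  <2:lead b8 ->
9. deliver 2→0:  <0:foll b8 ->
10. deliver 0→2:  nop
11. timeout(1):  <1:cand b10 ->
12. deliver 1→0:  <0:foll b10 ->

8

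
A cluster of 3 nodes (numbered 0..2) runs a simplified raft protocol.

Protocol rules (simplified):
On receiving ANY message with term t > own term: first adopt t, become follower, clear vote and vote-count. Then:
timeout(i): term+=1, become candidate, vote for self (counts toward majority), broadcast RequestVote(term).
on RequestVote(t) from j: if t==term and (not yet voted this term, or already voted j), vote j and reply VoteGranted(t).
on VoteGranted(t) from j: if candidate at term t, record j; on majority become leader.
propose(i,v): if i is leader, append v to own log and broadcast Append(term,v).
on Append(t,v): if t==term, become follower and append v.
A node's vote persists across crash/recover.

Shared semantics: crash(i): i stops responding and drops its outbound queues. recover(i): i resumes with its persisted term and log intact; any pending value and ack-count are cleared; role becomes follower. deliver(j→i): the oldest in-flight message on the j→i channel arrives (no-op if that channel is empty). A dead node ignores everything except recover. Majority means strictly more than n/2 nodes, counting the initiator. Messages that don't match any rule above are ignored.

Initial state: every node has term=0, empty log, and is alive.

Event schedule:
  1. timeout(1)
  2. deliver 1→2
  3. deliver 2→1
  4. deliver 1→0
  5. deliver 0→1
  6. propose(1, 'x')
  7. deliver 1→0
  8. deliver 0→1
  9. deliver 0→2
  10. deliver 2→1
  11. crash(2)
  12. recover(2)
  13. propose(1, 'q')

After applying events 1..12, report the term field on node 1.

after 1 — timeout(1): n1:cand/t1/[-]
after 2 — deliver 1→2: n2:foll/t1/[-]
after 3 — deliver 2→1: n1:lead/t1/[-]
after 4 — deliver 1→0: n0:foll/t1/[-]
after 5 — deliver 0→1: ·
after 6 — propose(1,'x'): n1:lead/t1/[x]
after 7 — deliver 1→0: n0:foll/t1/[x]
after 8 — deliver 0→1: ·
after 9 — deliver 0→2: ·
after 10 — deliver 2→1: ·
after 11 — crash(2): n2:✗foll/t1/[-]
after 12 — recover(2): n2:foll/t1/[-]

1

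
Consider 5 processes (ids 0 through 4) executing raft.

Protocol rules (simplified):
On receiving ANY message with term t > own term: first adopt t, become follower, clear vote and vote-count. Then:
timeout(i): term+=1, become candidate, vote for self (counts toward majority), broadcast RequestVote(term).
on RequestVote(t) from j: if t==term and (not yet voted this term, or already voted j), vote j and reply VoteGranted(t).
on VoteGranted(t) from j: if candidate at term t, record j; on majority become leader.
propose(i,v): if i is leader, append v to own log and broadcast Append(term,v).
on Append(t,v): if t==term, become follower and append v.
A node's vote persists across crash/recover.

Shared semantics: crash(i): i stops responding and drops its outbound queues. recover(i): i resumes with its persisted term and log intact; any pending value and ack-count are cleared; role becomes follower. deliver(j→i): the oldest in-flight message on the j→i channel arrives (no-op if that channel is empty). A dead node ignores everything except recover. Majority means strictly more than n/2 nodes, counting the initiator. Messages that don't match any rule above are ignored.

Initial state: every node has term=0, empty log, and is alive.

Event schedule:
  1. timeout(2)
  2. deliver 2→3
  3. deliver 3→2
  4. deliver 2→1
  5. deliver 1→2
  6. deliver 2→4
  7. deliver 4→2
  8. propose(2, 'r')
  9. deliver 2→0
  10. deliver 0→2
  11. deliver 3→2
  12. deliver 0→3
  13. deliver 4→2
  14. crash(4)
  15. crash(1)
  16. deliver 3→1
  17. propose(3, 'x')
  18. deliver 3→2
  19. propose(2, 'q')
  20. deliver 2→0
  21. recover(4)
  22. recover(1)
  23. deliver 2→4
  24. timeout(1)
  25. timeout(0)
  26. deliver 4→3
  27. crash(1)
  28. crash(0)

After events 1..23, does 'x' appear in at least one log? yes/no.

1. timeout(2):  <2:cand t1 ->
2. deliver 2→3:  <3:foll t1 ->
3. deliver 3→2:  nop
4. deliver 2→1:  <1:foll t1 ->
5. deliver 1→2:  <2:lead t1 ->
6. deliver 2→4:  <4:foll t1 ->
7. deliver 4→2:  nop
8. propose(2,'r'):  <2:lead t1 r>
9. deliver 2→0:  <0:foll t1 ->
10. deliver 0→2:  nop
11. deliver 3→2:  nop
12. deliver 0→3:  nop
13. deliver 4→2:  nop
14. crash(4):  <4:✗foll t1 ->
15. crash(1):  <1:✗foll t1 ->
16. deliver 3→1:  nop
17. propose(3,'x'):  nop
18. deliver 3→2:  nop
19. propose(2,'q'):  <2:lead t1 r,q>
20. deliver 2→0:  <0:foll t1 r>
21. recover(4):  <4:foll t1 ->
22. recover(1):  <1:foll t1 ->
23. deliver 2→4:  <4:foll t1 r>

no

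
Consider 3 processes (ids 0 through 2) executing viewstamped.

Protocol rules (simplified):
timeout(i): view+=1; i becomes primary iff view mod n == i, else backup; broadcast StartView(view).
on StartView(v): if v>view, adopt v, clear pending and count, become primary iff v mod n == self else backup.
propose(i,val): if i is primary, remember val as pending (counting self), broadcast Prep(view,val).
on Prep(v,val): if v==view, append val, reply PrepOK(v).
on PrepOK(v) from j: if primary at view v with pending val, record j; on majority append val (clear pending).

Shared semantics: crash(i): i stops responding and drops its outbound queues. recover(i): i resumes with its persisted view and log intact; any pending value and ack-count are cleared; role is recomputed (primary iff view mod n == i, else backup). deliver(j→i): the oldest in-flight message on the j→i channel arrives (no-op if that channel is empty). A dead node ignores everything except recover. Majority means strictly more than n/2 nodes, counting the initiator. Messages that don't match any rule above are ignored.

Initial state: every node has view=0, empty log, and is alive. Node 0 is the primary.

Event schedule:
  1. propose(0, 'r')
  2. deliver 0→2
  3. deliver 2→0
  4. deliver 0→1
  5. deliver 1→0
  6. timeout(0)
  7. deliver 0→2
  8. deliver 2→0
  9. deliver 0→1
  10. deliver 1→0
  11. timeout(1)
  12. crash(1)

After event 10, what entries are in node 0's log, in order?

r

[1] propose(0,'r') → ∅
[2] deliver 0→2 → N2(back v0 [r])
[3] deliver 2→0 → N0(prim v0 [r])
[4] deliver 0→1 → N1(back v0 [r])
[5] deliver 1→0 → ∅
[6] timeout(0) → N0(back v1 [r])
[7] deliver 0→2 → N2(back v1 [r])
[8] deliver 2→0 → ∅
[9] deliver 0→1 → N1(prim v1 [r])
[10] deliver 1→0 → ∅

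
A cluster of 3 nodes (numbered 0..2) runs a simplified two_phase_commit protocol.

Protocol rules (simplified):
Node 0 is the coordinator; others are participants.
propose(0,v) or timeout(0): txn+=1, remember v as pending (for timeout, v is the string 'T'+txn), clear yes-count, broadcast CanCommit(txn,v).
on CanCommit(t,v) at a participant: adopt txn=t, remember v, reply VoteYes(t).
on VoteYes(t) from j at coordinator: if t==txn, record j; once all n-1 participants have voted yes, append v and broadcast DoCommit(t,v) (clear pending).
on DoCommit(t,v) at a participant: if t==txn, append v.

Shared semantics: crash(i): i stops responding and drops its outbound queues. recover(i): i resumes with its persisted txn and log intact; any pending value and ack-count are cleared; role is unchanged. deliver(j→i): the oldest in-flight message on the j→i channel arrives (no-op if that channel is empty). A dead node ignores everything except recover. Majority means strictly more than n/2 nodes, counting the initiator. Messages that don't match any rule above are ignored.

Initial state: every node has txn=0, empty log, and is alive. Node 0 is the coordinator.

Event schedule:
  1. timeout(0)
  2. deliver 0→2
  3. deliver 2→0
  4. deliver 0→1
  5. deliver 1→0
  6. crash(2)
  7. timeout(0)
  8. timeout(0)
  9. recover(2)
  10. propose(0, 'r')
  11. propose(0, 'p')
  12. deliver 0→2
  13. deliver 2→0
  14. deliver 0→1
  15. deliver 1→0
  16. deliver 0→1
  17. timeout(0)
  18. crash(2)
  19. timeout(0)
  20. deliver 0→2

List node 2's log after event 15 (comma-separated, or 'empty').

[1] timeout(0) → N0(coor t1 [-])
[2] deliver 0→2 → N2(part t1 [-])
[3] deliver 2→0 → ∅
[4] deliver 0→1 → N1(part t1 [-])
[5] deliver 1→0 → N0(coor t1 [T1])
[6] crash(2) → N2(✗part t1 [-])
[7] timeout(0) → N0(coor t2 [T1])
[8] timeout(0) → N0(coor t3 [T1])
[9] recover(2) → N2(part t1 [-])
[10] propose(0,'r') → N0(coor t4 [T1])
[11] propose(0,'p') → N0(coor t5 [T1])
[12] deliver 0→2 → N2(part t1 [T1])
[13] deliver 2→0 → ∅
[14] deliver 0→1 → N1(part t1 [T1])
[15] deliver 1→0 → ∅

T1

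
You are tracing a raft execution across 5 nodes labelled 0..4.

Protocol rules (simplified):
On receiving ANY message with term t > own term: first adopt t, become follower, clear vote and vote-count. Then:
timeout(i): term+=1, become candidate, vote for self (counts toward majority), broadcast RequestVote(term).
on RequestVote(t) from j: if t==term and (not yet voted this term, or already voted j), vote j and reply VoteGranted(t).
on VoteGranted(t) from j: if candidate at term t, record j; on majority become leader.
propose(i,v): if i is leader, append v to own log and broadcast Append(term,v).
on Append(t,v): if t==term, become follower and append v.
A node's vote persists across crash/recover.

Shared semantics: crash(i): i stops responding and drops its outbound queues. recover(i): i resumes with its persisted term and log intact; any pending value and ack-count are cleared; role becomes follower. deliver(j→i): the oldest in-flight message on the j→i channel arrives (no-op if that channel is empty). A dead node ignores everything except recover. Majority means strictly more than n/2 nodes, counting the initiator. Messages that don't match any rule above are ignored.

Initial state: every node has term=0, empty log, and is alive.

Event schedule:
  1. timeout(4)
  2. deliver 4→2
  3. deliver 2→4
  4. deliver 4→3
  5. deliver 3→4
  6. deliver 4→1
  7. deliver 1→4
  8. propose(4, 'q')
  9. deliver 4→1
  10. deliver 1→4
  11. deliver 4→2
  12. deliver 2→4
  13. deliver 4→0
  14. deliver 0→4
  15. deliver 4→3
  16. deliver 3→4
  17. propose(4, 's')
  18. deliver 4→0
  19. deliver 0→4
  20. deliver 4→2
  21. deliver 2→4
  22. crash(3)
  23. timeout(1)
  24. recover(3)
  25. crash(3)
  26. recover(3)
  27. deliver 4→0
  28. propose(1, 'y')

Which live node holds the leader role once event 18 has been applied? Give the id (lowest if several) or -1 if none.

4

1. timeout(4):  <4:cand t1 ->
2. deliver 4→2:  <2:foll t1 ->
3. deliver 2→4:  nop
4. deliver 4→3:  <3:foll t1 ->
5. deliver 3→4:  <4:lead t1 ->
6. deliver 4→1:  <1:foll t1 ->
7. deliver 1→4:  nop
8. propose(4,'q'):  <4:lead t1 q>
9. deliver 4→1:  <1:foll t1 q>
10. deliver 1→4:  nop
11. deliver 4→2:  <2:foll t1 q>
12. deliver 2→4:  nop
13. deliver 4→0:  <0:foll t1 ->
14. deliver 0→4:  nop
15. deliver 4→3:  <3:foll t1 q>
16. deliver 3→4:  nop
17. propose(4,'s'):  <4:lead t1 q,s>
18. deliver 4→0:  <0:foll t1 q>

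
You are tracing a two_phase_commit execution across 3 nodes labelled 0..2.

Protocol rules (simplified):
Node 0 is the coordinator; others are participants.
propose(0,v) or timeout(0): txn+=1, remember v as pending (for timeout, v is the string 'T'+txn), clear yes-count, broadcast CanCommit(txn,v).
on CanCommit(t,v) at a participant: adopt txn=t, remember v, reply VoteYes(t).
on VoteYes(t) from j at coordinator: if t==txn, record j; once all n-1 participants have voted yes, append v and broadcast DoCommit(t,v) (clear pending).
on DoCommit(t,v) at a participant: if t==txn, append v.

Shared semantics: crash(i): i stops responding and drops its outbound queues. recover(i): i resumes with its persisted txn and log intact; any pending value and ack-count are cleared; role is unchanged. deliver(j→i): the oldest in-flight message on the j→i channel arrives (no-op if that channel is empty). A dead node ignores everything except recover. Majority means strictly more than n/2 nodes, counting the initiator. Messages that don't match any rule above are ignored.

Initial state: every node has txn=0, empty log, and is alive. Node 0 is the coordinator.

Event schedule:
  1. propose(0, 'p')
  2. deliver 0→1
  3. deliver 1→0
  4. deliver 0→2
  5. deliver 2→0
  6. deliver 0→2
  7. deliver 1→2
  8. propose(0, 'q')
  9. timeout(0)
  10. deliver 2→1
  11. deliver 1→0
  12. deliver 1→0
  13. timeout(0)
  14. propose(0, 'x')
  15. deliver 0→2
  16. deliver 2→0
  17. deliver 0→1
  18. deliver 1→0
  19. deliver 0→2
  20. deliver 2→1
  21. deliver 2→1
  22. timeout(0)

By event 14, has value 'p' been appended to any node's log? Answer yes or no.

1. propose(0,'p'):  <0:coor t1 ->
2. deliver 0→1:  <1:part t1 ->
3. deliver 1→0:  nop
4. deliver 0→2:  <2:part t1 ->
5. deliver 2→0:  <0:coor t1 p>
6. deliver 0→2:  <2:part t1 p>
7. deliver 1→2:  nop
8. propose(0,'q'):  <0:coor t2 p>
9. timeout(0):  <0:coor t3 p>
10. deliver 2→1:  nop
11. deliver 1→0:  nop
12. deliver 1→0:  nop
13. timeout(0):  <0:coor t4 p>
14. propose(0,'x'):  <0:coor t5 p>

yes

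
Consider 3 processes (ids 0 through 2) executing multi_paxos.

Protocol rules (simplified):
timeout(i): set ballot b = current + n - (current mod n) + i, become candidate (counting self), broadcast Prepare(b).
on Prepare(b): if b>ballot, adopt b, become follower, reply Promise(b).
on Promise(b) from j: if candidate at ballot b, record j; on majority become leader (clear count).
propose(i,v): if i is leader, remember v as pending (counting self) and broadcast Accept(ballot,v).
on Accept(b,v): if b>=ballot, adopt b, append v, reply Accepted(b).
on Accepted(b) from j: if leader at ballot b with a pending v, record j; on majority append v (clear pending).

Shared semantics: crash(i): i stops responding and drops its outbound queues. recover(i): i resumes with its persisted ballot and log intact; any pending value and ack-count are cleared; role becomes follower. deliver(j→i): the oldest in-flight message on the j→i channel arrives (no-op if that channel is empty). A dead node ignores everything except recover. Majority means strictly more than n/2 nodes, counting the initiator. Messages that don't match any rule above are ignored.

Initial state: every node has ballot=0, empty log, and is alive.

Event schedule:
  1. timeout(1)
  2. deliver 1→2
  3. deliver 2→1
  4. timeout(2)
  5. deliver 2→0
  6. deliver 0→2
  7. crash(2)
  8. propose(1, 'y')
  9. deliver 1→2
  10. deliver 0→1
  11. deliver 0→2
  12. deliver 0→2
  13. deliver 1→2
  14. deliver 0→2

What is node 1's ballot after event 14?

[1] timeout(1) → N1(cand b4 [-])
[2] deliver 1→2 → N2(foll b4 [-])
[3] deliver 2→1 → N1(lead b4 [-])
[4] timeout(2) → N2(cand b8 [-])
[5] deliver 2→0 → N0(foll b8 [-])
[6] deliver 0→2 → N2(lead b8 [-])
[7] crash(2) → N2(✗lead b8 [-])
[8] propose(1,'y') → ∅
[9] deliver 1→2 → ∅
[10] deliver 0→1 → ∅
[11] deliver 0→2 → ∅
[12] deliver 0→2 → ∅
[13] deliver 1→2 → ∅
[14] deliver 0→2 → ∅

4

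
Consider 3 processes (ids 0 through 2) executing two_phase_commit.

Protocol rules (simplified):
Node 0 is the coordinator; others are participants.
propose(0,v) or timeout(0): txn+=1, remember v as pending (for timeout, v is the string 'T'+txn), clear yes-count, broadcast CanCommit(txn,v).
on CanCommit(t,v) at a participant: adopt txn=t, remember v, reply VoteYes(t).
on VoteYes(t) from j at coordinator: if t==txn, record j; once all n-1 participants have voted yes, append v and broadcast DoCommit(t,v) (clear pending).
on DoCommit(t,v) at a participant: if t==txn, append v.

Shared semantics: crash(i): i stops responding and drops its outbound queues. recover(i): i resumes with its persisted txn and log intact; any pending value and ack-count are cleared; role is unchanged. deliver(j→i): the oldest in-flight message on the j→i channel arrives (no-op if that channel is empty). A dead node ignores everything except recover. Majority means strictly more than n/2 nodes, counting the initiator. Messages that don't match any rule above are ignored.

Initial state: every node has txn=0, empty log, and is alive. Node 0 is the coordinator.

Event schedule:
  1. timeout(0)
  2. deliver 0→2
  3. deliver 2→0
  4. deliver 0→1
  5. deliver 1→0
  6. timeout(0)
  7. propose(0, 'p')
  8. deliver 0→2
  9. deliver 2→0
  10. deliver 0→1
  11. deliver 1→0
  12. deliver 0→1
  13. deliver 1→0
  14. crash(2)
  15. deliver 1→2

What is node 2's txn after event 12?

[1] timeout(0) → N0(coor t1 [-])
[2] deliver 0→2 → N2(part t1 [-])
[3] deliver 2→0 → ∅
[4] deliver 0→1 → N1(part t1 [-])
[5] deliver 1→0 → N0(coor t1 [T1])
[6] timeout(0) → N0(coor t2 [T1])
[7] propose(0,'p') → N0(coor t3 [T1])
[8] deliver 0→2 → N2(part t1 [T1])
[9] deliver 2→0 → ∅
[10] deliver 0→1 → N1(part t1 [T1])
[11] deliver 1→0 → ∅
[12] deliver 0→1 → N1(part t2 [T1])

1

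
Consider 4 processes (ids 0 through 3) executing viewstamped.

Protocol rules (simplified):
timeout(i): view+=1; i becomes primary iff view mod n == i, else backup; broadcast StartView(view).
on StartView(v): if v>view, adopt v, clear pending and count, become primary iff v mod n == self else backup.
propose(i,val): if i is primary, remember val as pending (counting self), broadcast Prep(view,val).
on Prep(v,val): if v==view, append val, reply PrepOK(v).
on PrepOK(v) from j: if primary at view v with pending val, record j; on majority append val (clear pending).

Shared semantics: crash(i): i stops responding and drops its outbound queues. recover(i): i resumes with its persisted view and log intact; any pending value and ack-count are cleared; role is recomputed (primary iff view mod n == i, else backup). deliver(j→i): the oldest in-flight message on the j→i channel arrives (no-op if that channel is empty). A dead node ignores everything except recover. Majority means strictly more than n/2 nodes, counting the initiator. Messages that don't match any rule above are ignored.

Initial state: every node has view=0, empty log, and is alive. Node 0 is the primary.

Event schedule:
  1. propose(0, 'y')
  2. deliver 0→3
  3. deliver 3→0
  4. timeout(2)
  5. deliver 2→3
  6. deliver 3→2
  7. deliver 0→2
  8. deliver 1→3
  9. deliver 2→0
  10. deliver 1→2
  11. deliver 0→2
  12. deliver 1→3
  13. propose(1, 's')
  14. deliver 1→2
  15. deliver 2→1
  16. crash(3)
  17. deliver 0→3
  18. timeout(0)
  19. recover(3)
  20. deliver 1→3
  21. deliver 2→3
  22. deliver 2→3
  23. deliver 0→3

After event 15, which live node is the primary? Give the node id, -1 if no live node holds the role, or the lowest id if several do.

1

1. propose(0,'y'):  nop
2. deliver 0→3:  <3:back v0 y>
3. deliver 3→0:  nop
4. timeout(2):  <2:back v1 ->
5. deliver 2→3:  <3:back v1 y>
6. deliver 3→2:  nop
7. deliver 0→2:  nop
8. deliver 1→3:  nop
9. deliver 2→0:  <0:back v1 ->
10. deliver 1→2:  nop
11. deliver 0→2:  nop
12. deliver 1→3:  nop
13. propose(1,'s'):  nop
14. deliver 1→2:  nop
15. deliver 2→1:  <1:prim v1 ->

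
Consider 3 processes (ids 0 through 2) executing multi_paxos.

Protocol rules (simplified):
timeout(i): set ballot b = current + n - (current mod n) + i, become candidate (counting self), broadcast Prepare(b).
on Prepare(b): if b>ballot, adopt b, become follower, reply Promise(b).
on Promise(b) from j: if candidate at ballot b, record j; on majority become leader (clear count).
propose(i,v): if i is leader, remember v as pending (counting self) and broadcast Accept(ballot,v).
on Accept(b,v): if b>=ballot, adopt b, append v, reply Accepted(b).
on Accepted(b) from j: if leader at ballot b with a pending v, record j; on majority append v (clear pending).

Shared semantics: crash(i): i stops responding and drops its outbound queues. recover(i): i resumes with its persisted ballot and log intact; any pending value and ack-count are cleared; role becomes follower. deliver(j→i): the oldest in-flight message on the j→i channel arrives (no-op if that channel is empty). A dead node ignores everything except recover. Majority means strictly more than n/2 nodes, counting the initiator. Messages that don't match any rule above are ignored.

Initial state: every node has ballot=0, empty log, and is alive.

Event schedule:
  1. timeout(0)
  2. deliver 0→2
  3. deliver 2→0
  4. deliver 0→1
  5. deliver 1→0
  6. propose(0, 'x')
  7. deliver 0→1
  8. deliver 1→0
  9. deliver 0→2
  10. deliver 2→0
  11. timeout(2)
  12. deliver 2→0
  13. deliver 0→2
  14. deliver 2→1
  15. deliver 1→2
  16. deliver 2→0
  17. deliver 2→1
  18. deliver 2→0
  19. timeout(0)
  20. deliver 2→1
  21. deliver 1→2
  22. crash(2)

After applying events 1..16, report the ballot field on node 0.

step 1 timeout(0): 0={cand,b=3,log=-}
step 2 deliver 0→2: 2={foll,b=3,log=-}
step 3 deliver 2→0: 0={lead,b=3,log=-}
step 4 deliver 0→1: 1={foll,b=3,log=-}
step 5 deliver 1→0: —
step 6 propose(0,'x'): —
step 7 deliver 0→1: 1={foll,b=3,log=x}
step 8 deliver 1→0: 0={lead,b=3,log=x}
step 9 deliver 0→2: 2={foll,b=3,log=x}
step 10 deliver 2→0: —
step 11 timeout(2): 2={cand,b=8,log=x}
step 12 deliver 2→0: 0={foll,b=8,log=x}
step 13 deliver 0→2: 2={lead,b=8,log=x}
step 14 deliver 2→1: 1={foll,b=8,log=x}
step 15 deliver 1→2: —
step 16 deliver 2→0: —

8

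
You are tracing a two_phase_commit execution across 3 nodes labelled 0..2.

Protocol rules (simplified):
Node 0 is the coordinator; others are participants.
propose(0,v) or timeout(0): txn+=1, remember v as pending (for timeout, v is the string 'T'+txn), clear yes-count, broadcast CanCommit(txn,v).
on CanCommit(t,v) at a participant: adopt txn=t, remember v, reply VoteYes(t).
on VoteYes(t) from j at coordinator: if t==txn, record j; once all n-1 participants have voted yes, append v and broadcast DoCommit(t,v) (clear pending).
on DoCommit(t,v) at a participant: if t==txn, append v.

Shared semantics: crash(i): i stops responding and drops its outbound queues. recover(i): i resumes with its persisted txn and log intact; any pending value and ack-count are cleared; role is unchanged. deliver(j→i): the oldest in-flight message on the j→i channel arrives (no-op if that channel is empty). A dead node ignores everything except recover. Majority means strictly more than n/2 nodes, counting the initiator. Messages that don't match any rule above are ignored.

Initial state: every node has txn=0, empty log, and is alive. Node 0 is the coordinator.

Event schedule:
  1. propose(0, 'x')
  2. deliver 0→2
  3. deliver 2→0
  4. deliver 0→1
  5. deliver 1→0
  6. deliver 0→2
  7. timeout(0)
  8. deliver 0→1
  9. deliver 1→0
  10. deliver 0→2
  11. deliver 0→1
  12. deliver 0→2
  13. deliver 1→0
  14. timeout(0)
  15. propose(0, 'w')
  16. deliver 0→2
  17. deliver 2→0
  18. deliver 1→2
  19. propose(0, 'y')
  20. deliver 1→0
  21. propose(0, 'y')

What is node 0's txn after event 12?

[1] propose(0,'x') → N0(coor t1 [-])
[2] deliver 0→2 → N2(part t1 [-])
[3] deliver 2→0 → ∅
[4] deliver 0→1 → N1(part t1 [-])
[5] deliver 1→0 → N0(coor t1 [x])
[6] deliver 0→2 → N2(part t1 [x])
[7] timeout(0) → N0(coor t2 [x])
[8] deliver 0→1 → N1(part t1 [x])
[9] deliver 1→0 → ∅
[10] deliver 0→2 → N2(part t2 [x])
[11] deliver 0→1 → N1(part t2 [x])
[12] deliver 0→2 → ∅

2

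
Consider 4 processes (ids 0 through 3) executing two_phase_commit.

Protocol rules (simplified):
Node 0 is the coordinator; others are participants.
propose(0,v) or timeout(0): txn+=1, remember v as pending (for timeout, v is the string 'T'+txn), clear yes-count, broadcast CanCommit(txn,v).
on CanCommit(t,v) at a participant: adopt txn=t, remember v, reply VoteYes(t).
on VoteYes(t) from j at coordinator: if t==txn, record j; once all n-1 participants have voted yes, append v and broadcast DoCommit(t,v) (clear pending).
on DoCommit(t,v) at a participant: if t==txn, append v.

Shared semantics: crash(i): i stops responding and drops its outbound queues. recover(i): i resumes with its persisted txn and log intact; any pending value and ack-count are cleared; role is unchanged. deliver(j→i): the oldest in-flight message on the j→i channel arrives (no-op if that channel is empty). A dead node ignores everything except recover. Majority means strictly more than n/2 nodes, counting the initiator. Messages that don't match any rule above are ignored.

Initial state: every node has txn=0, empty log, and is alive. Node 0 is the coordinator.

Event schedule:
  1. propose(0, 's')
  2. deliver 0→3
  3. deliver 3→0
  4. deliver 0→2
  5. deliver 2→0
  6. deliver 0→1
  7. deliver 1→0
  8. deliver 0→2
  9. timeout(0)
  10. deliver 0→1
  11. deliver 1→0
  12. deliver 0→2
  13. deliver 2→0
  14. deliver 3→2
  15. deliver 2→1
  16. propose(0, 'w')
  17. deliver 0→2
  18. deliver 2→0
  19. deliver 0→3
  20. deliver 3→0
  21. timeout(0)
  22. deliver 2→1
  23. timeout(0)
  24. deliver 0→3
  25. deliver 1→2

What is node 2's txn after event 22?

3

[1] propose(0,'s') → N0(coor t1 [-])
[2] deliver 0→3 → N3(part t1 [-])
[3] deliver 3→0 → ∅
[4] deliver 0→2 → N2(part t1 [-])
[5] deliver 2→0 → ∅
[6] deliver 0→1 → N1(part t1 [-])
[7] deliver 1→0 → N0(coor t1 [s])
[8] deliver 0→2 → N2(part t1 [s])
[9] timeout(0) → N0(coor t2 [s])
[10] deliver 0→1 → N1(part t1 [s])
[11] deliver 1→0 → ∅
[12] deliver 0→2 → N2(part t2 [s])
[13] deliver 2→0 → ∅
[14] deliver 3→2 → ∅
[15] deliver 2→1 → ∅
[16] propose(0,'w') → N0(coor t3 [s])
[17] deliver 0→2 → N2(part t3 [s])
[18] deliver 2→0 → ∅
[19] deliver 0→3 → N3(part t1 [s])
[20] deliver 3→0 → ∅
[21] timeout(0) → N0(coor t4 [s])
[22] deliver 2→1 → ∅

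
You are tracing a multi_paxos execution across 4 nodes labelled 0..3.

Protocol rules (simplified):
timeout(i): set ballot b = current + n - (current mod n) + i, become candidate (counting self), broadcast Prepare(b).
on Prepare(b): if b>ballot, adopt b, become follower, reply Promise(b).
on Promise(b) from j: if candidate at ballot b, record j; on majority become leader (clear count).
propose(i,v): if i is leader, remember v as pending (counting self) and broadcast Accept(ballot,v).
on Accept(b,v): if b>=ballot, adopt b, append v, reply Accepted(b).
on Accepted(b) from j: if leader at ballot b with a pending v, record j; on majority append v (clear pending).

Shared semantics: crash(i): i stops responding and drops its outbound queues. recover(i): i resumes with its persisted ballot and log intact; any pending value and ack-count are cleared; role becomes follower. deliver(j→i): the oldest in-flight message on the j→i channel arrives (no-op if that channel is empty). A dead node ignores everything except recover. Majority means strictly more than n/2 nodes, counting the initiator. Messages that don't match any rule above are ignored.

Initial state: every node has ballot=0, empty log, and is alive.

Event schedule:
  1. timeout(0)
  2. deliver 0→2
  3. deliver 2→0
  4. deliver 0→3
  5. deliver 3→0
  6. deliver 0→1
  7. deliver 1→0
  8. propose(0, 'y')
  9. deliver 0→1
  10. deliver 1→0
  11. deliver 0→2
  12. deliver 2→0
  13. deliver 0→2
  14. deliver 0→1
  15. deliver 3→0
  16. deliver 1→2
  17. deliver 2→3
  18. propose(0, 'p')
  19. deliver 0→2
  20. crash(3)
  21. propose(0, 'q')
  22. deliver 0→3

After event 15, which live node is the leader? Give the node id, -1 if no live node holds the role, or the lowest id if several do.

after 1 — timeout(0): n0:cand/b4/[-]
after 2 — deliver 0→2: n2:foll/b4/[-]
after 3 — deliver 2→0: ·
after 4 — deliver 0→3: n3:foll/b4/[-]
after 5 — deliver 3→0: n0:lead/b4/[-]
after 6 — deliver 0→1: n1:foll/b4/[-]
after 7 — deliver 1→0: ·
after 8 — propose(0,'y'): ·
after 9 — deliver 0→1: n1:foll/b4/[y]
after 10 — deliver 1→0: ·
after 11 — deliver 0→2: n2:foll/b4/[y]
after 12 — deliver 2→0: n0:lead/b4/[y]
after 13 — deliver 0→2: ·
after 14 — deliver 0→1: ·
after 15 — deliver 3→0: ·

0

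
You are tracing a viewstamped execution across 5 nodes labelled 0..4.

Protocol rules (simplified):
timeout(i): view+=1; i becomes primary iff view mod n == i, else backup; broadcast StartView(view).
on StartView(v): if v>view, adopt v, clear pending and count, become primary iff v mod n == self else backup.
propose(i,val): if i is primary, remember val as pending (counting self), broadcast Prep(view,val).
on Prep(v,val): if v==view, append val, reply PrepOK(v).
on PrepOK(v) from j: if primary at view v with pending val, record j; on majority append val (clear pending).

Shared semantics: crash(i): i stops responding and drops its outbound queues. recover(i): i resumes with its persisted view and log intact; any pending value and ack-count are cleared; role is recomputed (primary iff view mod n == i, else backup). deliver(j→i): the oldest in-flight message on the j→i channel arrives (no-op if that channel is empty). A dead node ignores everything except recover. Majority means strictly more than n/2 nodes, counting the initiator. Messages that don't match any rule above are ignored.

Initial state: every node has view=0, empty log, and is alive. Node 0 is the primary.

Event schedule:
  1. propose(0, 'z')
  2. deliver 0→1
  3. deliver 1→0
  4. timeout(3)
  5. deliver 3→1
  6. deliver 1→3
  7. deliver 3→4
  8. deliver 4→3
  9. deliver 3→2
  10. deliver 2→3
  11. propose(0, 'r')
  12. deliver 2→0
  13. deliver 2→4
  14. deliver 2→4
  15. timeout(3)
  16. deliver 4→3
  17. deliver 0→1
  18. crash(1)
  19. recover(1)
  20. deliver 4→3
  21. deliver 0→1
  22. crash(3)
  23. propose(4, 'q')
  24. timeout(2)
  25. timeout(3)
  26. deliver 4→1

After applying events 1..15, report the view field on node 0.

0

e1 propose(0,'z'): ·
e2 deliver 0→1: 1[back,v=0,z]
e3 deliver 1→0: ·
e4 timeout(3): 3[back,v=1,-]
e5 deliver 3→1: 1[prim,v=1,z]
e6 deliver 1→3: ·
e7 deliver 3→4: 4[back,v=1,-]
e8 deliver 4→3: ·
e9 deliver 3→2: 2[back,v=1,-]
e10 deliver 2→3: ·
e11 propose(0,'r'): ·
e12 deliver 2→0: ·
e13 deliver 2→4: ·
e14 deliver 2→4: ·
e15 timeout(3): 3[back,v=2,-]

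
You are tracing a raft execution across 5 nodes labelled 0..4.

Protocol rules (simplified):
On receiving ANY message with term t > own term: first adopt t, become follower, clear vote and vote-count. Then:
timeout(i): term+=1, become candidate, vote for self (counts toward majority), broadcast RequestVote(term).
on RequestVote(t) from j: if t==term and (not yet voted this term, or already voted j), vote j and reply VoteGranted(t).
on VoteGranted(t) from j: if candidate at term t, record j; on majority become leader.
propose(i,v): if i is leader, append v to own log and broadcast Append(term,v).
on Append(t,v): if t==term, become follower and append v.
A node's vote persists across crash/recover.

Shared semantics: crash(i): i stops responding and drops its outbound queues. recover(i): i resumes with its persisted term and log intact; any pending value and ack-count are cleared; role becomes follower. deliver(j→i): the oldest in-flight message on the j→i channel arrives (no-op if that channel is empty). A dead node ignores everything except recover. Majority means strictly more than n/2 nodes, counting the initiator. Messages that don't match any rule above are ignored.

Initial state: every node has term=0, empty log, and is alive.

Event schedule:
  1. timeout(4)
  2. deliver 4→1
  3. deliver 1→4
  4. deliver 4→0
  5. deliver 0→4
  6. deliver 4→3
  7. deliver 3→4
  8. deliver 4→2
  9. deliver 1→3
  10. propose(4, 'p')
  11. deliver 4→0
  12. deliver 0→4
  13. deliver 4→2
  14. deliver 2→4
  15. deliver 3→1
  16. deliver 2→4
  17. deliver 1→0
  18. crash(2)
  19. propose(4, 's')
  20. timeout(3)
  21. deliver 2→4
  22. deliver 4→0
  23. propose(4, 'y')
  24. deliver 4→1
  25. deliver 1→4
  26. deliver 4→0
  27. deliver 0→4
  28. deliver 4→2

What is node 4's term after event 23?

1

after 1 — timeout(4): n4:cand/t1/[-]
after 2 — deliver 4→1: n1:foll/t1/[-]
after 3 — deliver 1→4: ·
after 4 — deliver 4→0: n0:foll/t1/[-]
after 5 — deliver 0→4: n4:lead/t1/[-]
after 6 — deliver 4→3: n3:foll/t1/[-]
after 7 — deliver 3→4: ·
after 8 — deliver 4→2: n2:foll/t1/[-]
after 9 — deliver 1→3: ·
after 10 — propose(4,'p'): n4:lead/t1/[p]
after 11 — deliver 4→0: n0:foll/t1/[p]
after 12 — deliver 0→4: ·
after 13 — deliver 4→2: n2:foll/t1/[p]
after 14 — deliver 2→4: ·
after 15 — deliver 3→1: ·
after 16 — deliver 2→4: ·
after 17 — deliver 1→0: ·
after 18 — crash(2): n2:✗foll/t1/[p]
after 19 — propose(4,'s'): n4:lead/t1/[p,s]
after 20 — timeout(3): n3:cand/t2/[-]
after 21 — deliver 2→4: ·
after 22 — deliver 4→0: n0:foll/t1/[p,s]
after 23 — propose(4,'y'): n4:lead/t1/[p,s,y]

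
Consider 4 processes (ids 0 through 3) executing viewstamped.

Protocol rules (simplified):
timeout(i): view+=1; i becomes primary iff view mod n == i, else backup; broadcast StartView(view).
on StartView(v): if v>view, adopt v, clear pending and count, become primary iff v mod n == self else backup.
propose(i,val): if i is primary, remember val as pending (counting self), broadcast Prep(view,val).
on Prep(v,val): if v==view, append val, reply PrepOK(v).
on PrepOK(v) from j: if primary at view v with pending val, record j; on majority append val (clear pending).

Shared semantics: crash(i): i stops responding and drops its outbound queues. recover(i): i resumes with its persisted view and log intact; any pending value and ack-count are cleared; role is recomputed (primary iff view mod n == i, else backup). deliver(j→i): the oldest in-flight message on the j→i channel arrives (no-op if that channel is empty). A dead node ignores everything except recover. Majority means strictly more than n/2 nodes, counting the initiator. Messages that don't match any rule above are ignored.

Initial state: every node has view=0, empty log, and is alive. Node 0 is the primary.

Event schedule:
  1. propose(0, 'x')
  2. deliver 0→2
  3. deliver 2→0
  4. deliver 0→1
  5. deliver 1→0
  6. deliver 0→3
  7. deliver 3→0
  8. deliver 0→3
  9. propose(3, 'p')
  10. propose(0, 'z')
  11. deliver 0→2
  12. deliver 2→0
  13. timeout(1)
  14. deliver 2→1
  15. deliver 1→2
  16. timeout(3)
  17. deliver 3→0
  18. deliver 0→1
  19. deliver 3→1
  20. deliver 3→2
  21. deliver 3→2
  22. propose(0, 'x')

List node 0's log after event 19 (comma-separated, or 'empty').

x

[1] propose(0,'x') → ∅
[2] deliver 0→2 → N2(back v0 [x])
[3] deliver 2→0 → ∅
[4] deliver 0→1 → N1(back v0 [x])
[5] deliver 1→0 → N0(prim v0 [x])
[6] deliver 0→3 → N3(back v0 [x])
[7] deliver 3→0 → ∅
[8] deliver 0→3 → ∅
[9] propose(3,'p') → ∅
[10] propose(0,'z') → ∅
[11] deliver 0→2 → N2(back v0 [x,z])
[12] deliver 2→0 → ∅
[13] timeout(1) → N1(prim v1 [x])
[14] deliver 2→1 → ∅
[15] deliver 1→2 → N2(back v1 [x,z])
[16] timeout(3) → N3(back v1 [x])
[17] deliver 3→0 → N0(back v1 [x])
[18] deliver 0→1 → ∅
[19] deliver 3→1 → ∅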